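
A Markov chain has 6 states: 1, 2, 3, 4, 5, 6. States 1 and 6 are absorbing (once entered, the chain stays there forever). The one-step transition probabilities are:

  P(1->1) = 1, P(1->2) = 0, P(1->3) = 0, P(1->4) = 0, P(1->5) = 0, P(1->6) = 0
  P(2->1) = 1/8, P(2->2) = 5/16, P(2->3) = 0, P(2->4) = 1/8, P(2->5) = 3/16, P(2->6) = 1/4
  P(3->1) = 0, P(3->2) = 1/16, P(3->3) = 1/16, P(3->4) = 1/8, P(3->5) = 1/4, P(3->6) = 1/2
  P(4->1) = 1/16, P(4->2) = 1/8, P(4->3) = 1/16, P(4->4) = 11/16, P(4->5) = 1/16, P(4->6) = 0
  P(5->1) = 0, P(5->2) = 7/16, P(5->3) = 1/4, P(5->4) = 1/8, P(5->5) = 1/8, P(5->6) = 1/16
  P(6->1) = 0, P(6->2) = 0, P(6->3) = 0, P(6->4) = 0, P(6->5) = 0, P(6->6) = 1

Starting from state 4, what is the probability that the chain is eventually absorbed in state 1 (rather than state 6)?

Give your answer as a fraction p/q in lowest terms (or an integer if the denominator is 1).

Answer: 2885/6951

Derivation:
Let a_i = P(absorbed in 1 | start in state i).
Boundary conditions: a_1 = 1, a_6 = 0.
For each transient state i, a_i = sum_j P(i->j) * a_j:
  a_2 = 1/8*a_1 + 5/16*a_2 + 0*a_3 + 1/8*a_4 + 3/16*a_5 + 1/4*a_6
  a_3 = 0*a_1 + 1/16*a_2 + 1/16*a_3 + 1/8*a_4 + 1/4*a_5 + 1/2*a_6
  a_4 = 1/16*a_1 + 1/8*a_2 + 1/16*a_3 + 11/16*a_4 + 1/16*a_5 + 0*a_6
  a_5 = 0*a_1 + 7/16*a_2 + 1/4*a_3 + 1/8*a_4 + 1/8*a_5 + 1/16*a_6

Substituting a_1 = 1 and a_6 = 0, rearrange to (I - Q) a = r where r[i] = P(i -> 1):
  [11/16, 0, -1/8, -3/16] . (a_2, a_3, a_4, a_5) = 1/8
  [-1/16, 15/16, -1/8, -1/4] . (a_2, a_3, a_4, a_5) = 0
  [-1/8, -1/16, 5/16, -1/16] . (a_2, a_3, a_4, a_5) = 1/16
  [-7/16, -1/4, -1/8, 7/8] . (a_2, a_3, a_4, a_5) = 0

Solving yields:
  a_2 = 2294/6951
  a_3 = 344/2317
  a_4 = 2885/6951
  a_5 = 618/2317

Starting state is 4, so the absorption probability is a_4 = 2885/6951.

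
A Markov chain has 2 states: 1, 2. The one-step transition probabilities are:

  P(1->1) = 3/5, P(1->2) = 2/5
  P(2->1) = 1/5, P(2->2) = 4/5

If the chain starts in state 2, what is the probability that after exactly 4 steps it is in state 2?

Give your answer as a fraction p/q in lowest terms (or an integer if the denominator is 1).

Answer: 422/625

Derivation:
Computing P^4 by repeated multiplication:
P^1 =
  1: [3/5, 2/5]
  2: [1/5, 4/5]
P^2 =
  1: [11/25, 14/25]
  2: [7/25, 18/25]
P^3 =
  1: [47/125, 78/125]
  2: [39/125, 86/125]
P^4 =
  1: [219/625, 406/625]
  2: [203/625, 422/625]

(P^4)[2 -> 2] = 422/625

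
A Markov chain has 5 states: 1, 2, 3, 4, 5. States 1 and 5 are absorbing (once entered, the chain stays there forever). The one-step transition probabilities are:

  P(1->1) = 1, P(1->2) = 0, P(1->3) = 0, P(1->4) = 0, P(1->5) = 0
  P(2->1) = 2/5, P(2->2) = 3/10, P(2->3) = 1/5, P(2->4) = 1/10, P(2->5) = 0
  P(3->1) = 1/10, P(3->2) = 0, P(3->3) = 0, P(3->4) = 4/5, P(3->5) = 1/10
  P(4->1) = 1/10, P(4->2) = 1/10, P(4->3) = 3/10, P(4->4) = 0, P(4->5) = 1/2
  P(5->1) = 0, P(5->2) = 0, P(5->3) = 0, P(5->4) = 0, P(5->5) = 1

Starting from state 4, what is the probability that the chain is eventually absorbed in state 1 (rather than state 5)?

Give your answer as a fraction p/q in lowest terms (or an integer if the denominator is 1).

Let a_i = P(absorbed in 1 | start in state i).
Boundary conditions: a_1 = 1, a_5 = 0.
For each transient state i, a_i = sum_j P(i->j) * a_j:
  a_2 = 2/5*a_1 + 3/10*a_2 + 1/5*a_3 + 1/10*a_4 + 0*a_5
  a_3 = 1/10*a_1 + 0*a_2 + 0*a_3 + 4/5*a_4 + 1/10*a_5
  a_4 = 1/10*a_1 + 1/10*a_2 + 3/10*a_3 + 0*a_4 + 1/2*a_5

Substituting a_1 = 1 and a_5 = 0, rearrange to (I - Q) a = r where r[i] = P(i -> 1):
  [7/10, -1/5, -1/10] . (a_2, a_3, a_4) = 2/5
  [0, 1, -4/5] . (a_2, a_3, a_4) = 1/10
  [-1/10, -3/10, 1] . (a_2, a_3, a_4) = 1/10

Solving yields:
  a_2 = 353/506
  a_3 = 157/506
  a_4 = 133/506

Starting state is 4, so the absorption probability is a_4 = 133/506.

Answer: 133/506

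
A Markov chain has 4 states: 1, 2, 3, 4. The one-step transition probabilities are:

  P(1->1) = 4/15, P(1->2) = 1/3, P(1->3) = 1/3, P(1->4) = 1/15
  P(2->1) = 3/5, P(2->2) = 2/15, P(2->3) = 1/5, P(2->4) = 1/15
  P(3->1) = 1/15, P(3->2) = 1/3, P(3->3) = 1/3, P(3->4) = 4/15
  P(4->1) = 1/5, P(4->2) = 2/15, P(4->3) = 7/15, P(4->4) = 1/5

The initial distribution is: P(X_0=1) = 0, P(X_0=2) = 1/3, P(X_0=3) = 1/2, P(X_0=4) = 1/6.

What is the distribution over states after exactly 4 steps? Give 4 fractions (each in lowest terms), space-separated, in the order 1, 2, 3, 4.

Propagating the distribution step by step (d_{t+1} = d_t * P):
d_0 = (1=0, 2=1/3, 3=1/2, 4=1/6)
  d_1[1] = 0*4/15 + 1/3*3/5 + 1/2*1/15 + 1/6*1/5 = 4/15
  d_1[2] = 0*1/3 + 1/3*2/15 + 1/2*1/3 + 1/6*2/15 = 7/30
  d_1[3] = 0*1/3 + 1/3*1/5 + 1/2*1/3 + 1/6*7/15 = 14/45
  d_1[4] = 0*1/15 + 1/3*1/15 + 1/2*4/15 + 1/6*1/5 = 17/90
d_1 = (1=4/15, 2=7/30, 3=14/45, 4=17/90)
  d_2[1] = 4/15*4/15 + 7/30*3/5 + 14/45*1/15 + 17/90*1/5 = 182/675
  d_2[2] = 4/15*1/3 + 7/30*2/15 + 14/45*1/3 + 17/90*2/15 = 56/225
  d_2[3] = 4/15*1/3 + 7/30*1/5 + 14/45*1/3 + 17/90*7/15 = 221/675
  d_2[4] = 4/15*1/15 + 7/30*1/15 + 14/45*4/15 + 17/90*1/5 = 104/675
d_2 = (1=182/675, 2=56/225, 3=221/675, 4=104/675)
  d_3[1] = 182/675*4/15 + 56/225*3/5 + 221/675*1/15 + 104/675*1/5 = 2773/10125
  d_3[2] = 182/675*1/3 + 56/225*2/15 + 221/675*1/3 + 104/675*2/15 = 853/3375
  d_3[3] = 182/675*1/3 + 56/225*1/5 + 221/675*1/3 + 104/675*7/15 = 3247/10125
  d_3[4] = 182/675*1/15 + 56/225*1/15 + 221/675*4/15 + 104/675*1/5 = 1546/10125
d_3 = (1=2773/10125, 2=853/3375, 3=3247/10125, 4=1546/10125)
  d_4[1] = 2773/10125*4/15 + 853/3375*3/5 + 3247/10125*1/15 + 1546/10125*1/5 = 42008/151875
  d_4[2] = 2773/10125*1/3 + 853/3375*2/15 + 3247/10125*1/3 + 1546/10125*2/15 = 2554/10125
  d_4[3] = 2773/10125*1/3 + 853/3375*1/5 + 3247/10125*1/3 + 1546/10125*7/15 = 48599/151875
  d_4[4] = 2773/10125*1/15 + 853/3375*1/15 + 3247/10125*4/15 + 1546/10125*1/5 = 22958/151875
d_4 = (1=42008/151875, 2=2554/10125, 3=48599/151875, 4=22958/151875)

Answer: 42008/151875 2554/10125 48599/151875 22958/151875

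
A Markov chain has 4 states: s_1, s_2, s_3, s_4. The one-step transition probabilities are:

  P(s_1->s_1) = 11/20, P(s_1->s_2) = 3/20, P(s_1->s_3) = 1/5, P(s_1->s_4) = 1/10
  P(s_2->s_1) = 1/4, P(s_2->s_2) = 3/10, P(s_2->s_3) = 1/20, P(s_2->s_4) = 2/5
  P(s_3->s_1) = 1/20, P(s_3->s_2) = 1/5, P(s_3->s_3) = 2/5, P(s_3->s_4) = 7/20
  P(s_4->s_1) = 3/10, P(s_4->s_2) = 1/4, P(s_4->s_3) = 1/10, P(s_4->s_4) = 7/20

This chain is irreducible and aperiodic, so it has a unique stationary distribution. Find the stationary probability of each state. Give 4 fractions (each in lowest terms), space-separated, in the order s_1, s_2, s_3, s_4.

The stationary distribution satisfies pi = pi * P, i.e.:
  pi_s_1 = 11/20*pi_s_1 + 1/4*pi_s_2 + 1/20*pi_s_3 + 3/10*pi_s_4
  pi_s_2 = 3/20*pi_s_1 + 3/10*pi_s_2 + 1/5*pi_s_3 + 1/4*pi_s_4
  pi_s_3 = 1/5*pi_s_1 + 1/20*pi_s_2 + 2/5*pi_s_3 + 1/10*pi_s_4
  pi_s_4 = 1/10*pi_s_1 + 2/5*pi_s_2 + 7/20*pi_s_3 + 7/20*pi_s_4
with normalization: pi_s_1 + pi_s_2 + pi_s_3 + pi_s_4 = 1.

Using the first 3 balance equations plus normalization, the linear system A*pi = b is:
  [-9/20, 1/4, 1/20, 3/10] . pi = 0
  [3/20, -7/10, 1/5, 1/4] . pi = 0
  [1/5, 1/20, -3/5, 1/10] . pi = 0
  [1, 1, 1, 1] . pi = 1

Solving yields:
  pi_s_1 = 1357/4145
  pi_s_2 = 182/829
  pi_s_3 = 721/4145
  pi_s_4 = 1157/4145

Verification (pi * P):
  1357/4145*11/20 + 182/829*1/4 + 721/4145*1/20 + 1157/4145*3/10 = 1357/4145 = pi_s_1  (ok)
  1357/4145*3/20 + 182/829*3/10 + 721/4145*1/5 + 1157/4145*1/4 = 182/829 = pi_s_2  (ok)
  1357/4145*1/5 + 182/829*1/20 + 721/4145*2/5 + 1157/4145*1/10 = 721/4145 = pi_s_3  (ok)
  1357/4145*1/10 + 182/829*2/5 + 721/4145*7/20 + 1157/4145*7/20 = 1157/4145 = pi_s_4  (ok)

Answer: 1357/4145 182/829 721/4145 1157/4145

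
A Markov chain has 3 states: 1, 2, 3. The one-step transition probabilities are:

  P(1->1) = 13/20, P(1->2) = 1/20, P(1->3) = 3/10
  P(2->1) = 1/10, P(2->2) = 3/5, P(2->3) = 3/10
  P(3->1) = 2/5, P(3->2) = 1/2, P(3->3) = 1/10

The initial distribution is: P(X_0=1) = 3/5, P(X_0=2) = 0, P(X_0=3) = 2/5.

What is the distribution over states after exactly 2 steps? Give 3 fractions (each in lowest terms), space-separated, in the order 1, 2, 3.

Answer: 937/2000 551/2000 32/125

Derivation:
Propagating the distribution step by step (d_{t+1} = d_t * P):
d_0 = (1=3/5, 2=0, 3=2/5)
  d_1[1] = 3/5*13/20 + 0*1/10 + 2/5*2/5 = 11/20
  d_1[2] = 3/5*1/20 + 0*3/5 + 2/5*1/2 = 23/100
  d_1[3] = 3/5*3/10 + 0*3/10 + 2/5*1/10 = 11/50
d_1 = (1=11/20, 2=23/100, 3=11/50)
  d_2[1] = 11/20*13/20 + 23/100*1/10 + 11/50*2/5 = 937/2000
  d_2[2] = 11/20*1/20 + 23/100*3/5 + 11/50*1/2 = 551/2000
  d_2[3] = 11/20*3/10 + 23/100*3/10 + 11/50*1/10 = 32/125
d_2 = (1=937/2000, 2=551/2000, 3=32/125)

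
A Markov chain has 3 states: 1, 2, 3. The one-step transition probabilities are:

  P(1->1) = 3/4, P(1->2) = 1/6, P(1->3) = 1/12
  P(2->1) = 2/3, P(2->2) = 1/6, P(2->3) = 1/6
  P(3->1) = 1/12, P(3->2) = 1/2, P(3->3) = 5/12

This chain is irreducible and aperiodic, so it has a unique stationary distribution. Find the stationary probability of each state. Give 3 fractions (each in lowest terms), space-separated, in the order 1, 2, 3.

Answer: 29/46 5/23 7/46

Derivation:
The stationary distribution satisfies pi = pi * P, i.e.:
  pi_1 = 3/4*pi_1 + 2/3*pi_2 + 1/12*pi_3
  pi_2 = 1/6*pi_1 + 1/6*pi_2 + 1/2*pi_3
  pi_3 = 1/12*pi_1 + 1/6*pi_2 + 5/12*pi_3
with normalization: pi_1 + pi_2 + pi_3 = 1.

Using the first 2 balance equations plus normalization, the linear system A*pi = b is:
  [-1/4, 2/3, 1/12] . pi = 0
  [1/6, -5/6, 1/2] . pi = 0
  [1, 1, 1] . pi = 1

Solving yields:
  pi_1 = 29/46
  pi_2 = 5/23
  pi_3 = 7/46

Verification (pi * P):
  29/46*3/4 + 5/23*2/3 + 7/46*1/12 = 29/46 = pi_1  (ok)
  29/46*1/6 + 5/23*1/6 + 7/46*1/2 = 5/23 = pi_2  (ok)
  29/46*1/12 + 5/23*1/6 + 7/46*5/12 = 7/46 = pi_3  (ok)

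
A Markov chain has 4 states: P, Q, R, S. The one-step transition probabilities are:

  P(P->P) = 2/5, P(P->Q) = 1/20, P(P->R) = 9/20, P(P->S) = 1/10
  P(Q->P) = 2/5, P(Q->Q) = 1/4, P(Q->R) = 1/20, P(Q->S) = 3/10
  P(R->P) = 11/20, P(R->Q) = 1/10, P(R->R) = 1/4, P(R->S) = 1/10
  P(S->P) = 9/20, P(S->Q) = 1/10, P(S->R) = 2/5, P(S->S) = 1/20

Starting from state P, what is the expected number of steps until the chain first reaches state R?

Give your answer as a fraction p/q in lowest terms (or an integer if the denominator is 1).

Answer: 415/173

Derivation:
Let h_i = expected steps to first reach R from state i.
Boundary: h_R = 0.
First-step equations for the other states:
  h_P = 1 + 2/5*h_P + 1/20*h_Q + 9/20*h_R + 1/10*h_S
  h_Q = 1 + 2/5*h_P + 1/4*h_Q + 1/20*h_R + 3/10*h_S
  h_S = 1 + 9/20*h_P + 1/10*h_Q + 2/5*h_R + 1/20*h_S

Substituting h_R = 0 and rearranging gives the linear system (I - Q) h = 1:
  [3/5, -1/20, -1/10] . (h_P, h_Q, h_S) = 1
  [-2/5, 3/4, -3/10] . (h_P, h_Q, h_S) = 1
  [-9/20, -1/10, 19/20] . (h_P, h_Q, h_S) = 1

Solving yields:
  h_P = 415/173
  h_Q = 630/173
  h_S = 445/173

Starting state is P, so the expected hitting time is h_P = 415/173.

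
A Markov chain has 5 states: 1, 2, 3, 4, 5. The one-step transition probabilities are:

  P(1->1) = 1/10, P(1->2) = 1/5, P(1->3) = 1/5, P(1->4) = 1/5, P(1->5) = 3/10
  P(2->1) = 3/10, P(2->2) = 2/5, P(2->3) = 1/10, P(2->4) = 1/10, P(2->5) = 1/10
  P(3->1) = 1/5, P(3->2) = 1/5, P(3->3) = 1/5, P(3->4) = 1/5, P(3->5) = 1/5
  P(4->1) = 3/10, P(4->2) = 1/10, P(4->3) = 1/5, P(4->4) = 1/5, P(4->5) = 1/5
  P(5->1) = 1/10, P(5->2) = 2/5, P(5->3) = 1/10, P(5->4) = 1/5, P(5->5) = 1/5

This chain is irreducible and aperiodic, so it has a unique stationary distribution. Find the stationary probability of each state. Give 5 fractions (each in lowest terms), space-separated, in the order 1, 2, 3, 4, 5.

The stationary distribution satisfies pi = pi * P, i.e.:
  pi_1 = 1/10*pi_1 + 3/10*pi_2 + 1/5*pi_3 + 3/10*pi_4 + 1/10*pi_5
  pi_2 = 1/5*pi_1 + 2/5*pi_2 + 1/5*pi_3 + 1/10*pi_4 + 2/5*pi_5
  pi_3 = 1/5*pi_1 + 1/10*pi_2 + 1/5*pi_3 + 1/5*pi_4 + 1/10*pi_5
  pi_4 = 1/5*pi_1 + 1/10*pi_2 + 1/5*pi_3 + 1/5*pi_4 + 1/5*pi_5
  pi_5 = 3/10*pi_1 + 1/10*pi_2 + 1/5*pi_3 + 1/5*pi_4 + 1/5*pi_5
with normalization: pi_1 + pi_2 + pi_3 + pi_4 + pi_5 = 1.

Using the first 4 balance equations plus normalization, the linear system A*pi = b is:
  [-9/10, 3/10, 1/5, 3/10, 1/10] . pi = 0
  [1/5, -3/5, 1/5, 1/10, 2/5] . pi = 0
  [1/5, 1/10, -4/5, 1/5, 1/10] . pi = 0
  [1/5, 1/10, 1/5, -4/5, 1/5] . pi = 0
  [1, 1, 1, 1, 1] . pi = 1

Solving yields:
  pi_1 = 1840/8971
  pi_2 = 2482/8971
  pi_3 = 1373/8971
  pi_4 = 1546/8971
  pi_5 = 1730/8971

Verification (pi * P):
  1840/8971*1/10 + 2482/8971*3/10 + 1373/8971*1/5 + 1546/8971*3/10 + 1730/8971*1/10 = 1840/8971 = pi_1  (ok)
  1840/8971*1/5 + 2482/8971*2/5 + 1373/8971*1/5 + 1546/8971*1/10 + 1730/8971*2/5 = 2482/8971 = pi_2  (ok)
  1840/8971*1/5 + 2482/8971*1/10 + 1373/8971*1/5 + 1546/8971*1/5 + 1730/8971*1/10 = 1373/8971 = pi_3  (ok)
  1840/8971*1/5 + 2482/8971*1/10 + 1373/8971*1/5 + 1546/8971*1/5 + 1730/8971*1/5 = 1546/8971 = pi_4  (ok)
  1840/8971*3/10 + 2482/8971*1/10 + 1373/8971*1/5 + 1546/8971*1/5 + 1730/8971*1/5 = 1730/8971 = pi_5  (ok)

Answer: 1840/8971 2482/8971 1373/8971 1546/8971 1730/8971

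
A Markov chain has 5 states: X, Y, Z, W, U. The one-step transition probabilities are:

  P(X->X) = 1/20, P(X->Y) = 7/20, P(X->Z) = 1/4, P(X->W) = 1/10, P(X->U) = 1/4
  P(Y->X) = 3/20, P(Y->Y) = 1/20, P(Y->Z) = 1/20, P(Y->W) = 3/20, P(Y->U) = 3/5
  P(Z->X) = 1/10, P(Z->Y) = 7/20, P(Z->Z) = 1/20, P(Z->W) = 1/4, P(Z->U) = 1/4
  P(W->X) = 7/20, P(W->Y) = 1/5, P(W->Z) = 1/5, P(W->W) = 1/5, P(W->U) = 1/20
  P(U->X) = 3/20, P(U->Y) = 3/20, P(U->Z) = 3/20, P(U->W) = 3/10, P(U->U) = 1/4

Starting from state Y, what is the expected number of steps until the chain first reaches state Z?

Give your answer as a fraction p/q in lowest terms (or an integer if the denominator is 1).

Let h_i = expected steps to first reach Z from state i.
Boundary: h_Z = 0.
First-step equations for the other states:
  h_X = 1 + 1/20*h_X + 7/20*h_Y + 1/4*h_Z + 1/10*h_W + 1/4*h_U
  h_Y = 1 + 3/20*h_X + 1/20*h_Y + 1/20*h_Z + 3/20*h_W + 3/5*h_U
  h_W = 1 + 7/20*h_X + 1/5*h_Y + 1/5*h_Z + 1/5*h_W + 1/20*h_U
  h_U = 1 + 3/20*h_X + 3/20*h_Y + 3/20*h_Z + 3/10*h_W + 1/4*h_U

Substituting h_Z = 0 and rearranging gives the linear system (I - Q) h = 1:
  [19/20, -7/20, -1/10, -1/4] . (h_X, h_Y, h_W, h_U) = 1
  [-3/20, 19/20, -3/20, -3/5] . (h_X, h_Y, h_W, h_U) = 1
  [-7/20, -1/5, 4/5, -1/20] . (h_X, h_Y, h_W, h_U) = 1
  [-3/20, -3/20, -3/10, 3/4] . (h_X, h_Y, h_W, h_U) = 1

Solving yields:
  h_X = 104080/17847
  h_Y = 4520/661
  h_W = 3900/661
  h_U = 111140/17847

Starting state is Y, so the expected hitting time is h_Y = 4520/661.

Answer: 4520/661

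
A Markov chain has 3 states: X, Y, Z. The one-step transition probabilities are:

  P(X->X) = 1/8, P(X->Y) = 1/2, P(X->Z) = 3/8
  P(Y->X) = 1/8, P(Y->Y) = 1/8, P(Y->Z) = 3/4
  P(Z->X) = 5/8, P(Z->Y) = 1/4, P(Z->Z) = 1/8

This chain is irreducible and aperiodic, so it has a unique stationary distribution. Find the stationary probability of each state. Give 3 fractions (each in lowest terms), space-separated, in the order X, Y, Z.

Answer: 37/116 17/58 45/116

Derivation:
The stationary distribution satisfies pi = pi * P, i.e.:
  pi_X = 1/8*pi_X + 1/8*pi_Y + 5/8*pi_Z
  pi_Y = 1/2*pi_X + 1/8*pi_Y + 1/4*pi_Z
  pi_Z = 3/8*pi_X + 3/4*pi_Y + 1/8*pi_Z
with normalization: pi_X + pi_Y + pi_Z = 1.

Using the first 2 balance equations plus normalization, the linear system A*pi = b is:
  [-7/8, 1/8, 5/8] . pi = 0
  [1/2, -7/8, 1/4] . pi = 0
  [1, 1, 1] . pi = 1

Solving yields:
  pi_X = 37/116
  pi_Y = 17/58
  pi_Z = 45/116

Verification (pi * P):
  37/116*1/8 + 17/58*1/8 + 45/116*5/8 = 37/116 = pi_X  (ok)
  37/116*1/2 + 17/58*1/8 + 45/116*1/4 = 17/58 = pi_Y  (ok)
  37/116*3/8 + 17/58*3/4 + 45/116*1/8 = 45/116 = pi_Z  (ok)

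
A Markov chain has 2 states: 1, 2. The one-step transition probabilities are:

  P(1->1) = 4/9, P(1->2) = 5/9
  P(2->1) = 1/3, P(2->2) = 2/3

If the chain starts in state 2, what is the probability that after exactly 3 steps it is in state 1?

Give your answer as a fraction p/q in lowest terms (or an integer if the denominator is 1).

Answer: 91/243

Derivation:
Computing P^3 by repeated multiplication:
P^1 =
  1: [4/9, 5/9]
  2: [1/3, 2/3]
P^2 =
  1: [31/81, 50/81]
  2: [10/27, 17/27]
P^3 =
  1: [274/729, 455/729]
  2: [91/243, 152/243]

(P^3)[2 -> 1] = 91/243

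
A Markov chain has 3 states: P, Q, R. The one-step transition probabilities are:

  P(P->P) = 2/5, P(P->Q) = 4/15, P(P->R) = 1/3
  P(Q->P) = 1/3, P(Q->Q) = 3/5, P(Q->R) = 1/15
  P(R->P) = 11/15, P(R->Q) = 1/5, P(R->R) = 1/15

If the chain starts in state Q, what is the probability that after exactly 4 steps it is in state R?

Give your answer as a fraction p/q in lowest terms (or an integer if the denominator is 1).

Computing P^4 by repeated multiplication:
P^1 =
  P: [2/5, 4/15, 1/3]
  Q: [1/3, 3/5, 1/15]
  R: [11/15, 1/5, 1/15]
P^2 =
  P: [37/75, 1/3, 13/75]
  Q: [86/225, 104/225, 7/45]
  R: [92/225, 74/225, 59/225]
P^3 =
  P: [98/225, 412/1125, 223/1125]
  Q: [1421/3375, 277/675, 569/3375]
  R: [1571/3375, 1211/3375, 593/3375]
P^4 =
  P: [7453/16875, 6337/16875, 617/3375]
  Q: [4342/10125, 19856/50625, 9059/50625]
  R: [22004/50625, 18962/50625, 9659/50625]

(P^4)[Q -> R] = 9059/50625

Answer: 9059/50625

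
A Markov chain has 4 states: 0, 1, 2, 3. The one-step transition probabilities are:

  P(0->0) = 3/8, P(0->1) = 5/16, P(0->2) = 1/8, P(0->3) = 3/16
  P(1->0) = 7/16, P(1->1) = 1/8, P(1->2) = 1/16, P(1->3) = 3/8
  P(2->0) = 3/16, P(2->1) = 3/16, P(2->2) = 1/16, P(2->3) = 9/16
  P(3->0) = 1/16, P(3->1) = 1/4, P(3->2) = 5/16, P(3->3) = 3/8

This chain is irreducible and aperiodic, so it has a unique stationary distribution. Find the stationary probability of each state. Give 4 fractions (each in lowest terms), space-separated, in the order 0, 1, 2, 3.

The stationary distribution satisfies pi = pi * P, i.e.:
  pi_0 = 3/8*pi_0 + 7/16*pi_1 + 3/16*pi_2 + 1/16*pi_3
  pi_1 = 5/16*pi_0 + 1/8*pi_1 + 3/16*pi_2 + 1/4*pi_3
  pi_2 = 1/8*pi_0 + 1/16*pi_1 + 1/16*pi_2 + 5/16*pi_3
  pi_3 = 3/16*pi_0 + 3/8*pi_1 + 9/16*pi_2 + 3/8*pi_3
with normalization: pi_0 + pi_1 + pi_2 + pi_3 = 1.

Using the first 3 balance equations plus normalization, the linear system A*pi = b is:
  [-5/8, 7/16, 3/16, 1/16] . pi = 0
  [5/16, -7/8, 3/16, 1/4] . pi = 0
  [1/8, 1/16, -15/16, 5/16] . pi = 0
  [1, 1, 1, 1] . pi = 1

Solving yields:
  pi_0 = 159/649
  pi_1 = 147/649
  pi_2 = 109/649
  pi_3 = 234/649

Verification (pi * P):
  159/649*3/8 + 147/649*7/16 + 109/649*3/16 + 234/649*1/16 = 159/649 = pi_0  (ok)
  159/649*5/16 + 147/649*1/8 + 109/649*3/16 + 234/649*1/4 = 147/649 = pi_1  (ok)
  159/649*1/8 + 147/649*1/16 + 109/649*1/16 + 234/649*5/16 = 109/649 = pi_2  (ok)
  159/649*3/16 + 147/649*3/8 + 109/649*9/16 + 234/649*3/8 = 234/649 = pi_3  (ok)

Answer: 159/649 147/649 109/649 234/649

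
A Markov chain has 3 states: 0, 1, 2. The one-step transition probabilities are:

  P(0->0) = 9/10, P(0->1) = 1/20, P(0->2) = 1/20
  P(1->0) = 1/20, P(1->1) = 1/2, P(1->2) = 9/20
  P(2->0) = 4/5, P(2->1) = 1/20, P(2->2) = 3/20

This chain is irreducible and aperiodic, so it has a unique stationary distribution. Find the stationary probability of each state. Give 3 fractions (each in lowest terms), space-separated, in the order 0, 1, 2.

Answer: 161/198 1/11 19/198

Derivation:
The stationary distribution satisfies pi = pi * P, i.e.:
  pi_0 = 9/10*pi_0 + 1/20*pi_1 + 4/5*pi_2
  pi_1 = 1/20*pi_0 + 1/2*pi_1 + 1/20*pi_2
  pi_2 = 1/20*pi_0 + 9/20*pi_1 + 3/20*pi_2
with normalization: pi_0 + pi_1 + pi_2 = 1.

Using the first 2 balance equations plus normalization, the linear system A*pi = b is:
  [-1/10, 1/20, 4/5] . pi = 0
  [1/20, -1/2, 1/20] . pi = 0
  [1, 1, 1] . pi = 1

Solving yields:
  pi_0 = 161/198
  pi_1 = 1/11
  pi_2 = 19/198

Verification (pi * P):
  161/198*9/10 + 1/11*1/20 + 19/198*4/5 = 161/198 = pi_0  (ok)
  161/198*1/20 + 1/11*1/2 + 19/198*1/20 = 1/11 = pi_1  (ok)
  161/198*1/20 + 1/11*9/20 + 19/198*3/20 = 19/198 = pi_2  (ok)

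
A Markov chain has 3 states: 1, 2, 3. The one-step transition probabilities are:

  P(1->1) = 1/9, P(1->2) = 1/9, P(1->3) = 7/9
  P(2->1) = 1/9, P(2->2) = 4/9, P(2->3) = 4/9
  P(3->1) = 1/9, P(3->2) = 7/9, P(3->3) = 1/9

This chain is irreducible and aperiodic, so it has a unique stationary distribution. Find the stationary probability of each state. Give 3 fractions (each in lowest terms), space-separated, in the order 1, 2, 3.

Answer: 1/9 19/36 13/36

Derivation:
The stationary distribution satisfies pi = pi * P, i.e.:
  pi_1 = 1/9*pi_1 + 1/9*pi_2 + 1/9*pi_3
  pi_2 = 1/9*pi_1 + 4/9*pi_2 + 7/9*pi_3
  pi_3 = 7/9*pi_1 + 4/9*pi_2 + 1/9*pi_3
with normalization: pi_1 + pi_2 + pi_3 = 1.

Using the first 2 balance equations plus normalization, the linear system A*pi = b is:
  [-8/9, 1/9, 1/9] . pi = 0
  [1/9, -5/9, 7/9] . pi = 0
  [1, 1, 1] . pi = 1

Solving yields:
  pi_1 = 1/9
  pi_2 = 19/36
  pi_3 = 13/36

Verification (pi * P):
  1/9*1/9 + 19/36*1/9 + 13/36*1/9 = 1/9 = pi_1  (ok)
  1/9*1/9 + 19/36*4/9 + 13/36*7/9 = 19/36 = pi_2  (ok)
  1/9*7/9 + 19/36*4/9 + 13/36*1/9 = 13/36 = pi_3  (ok)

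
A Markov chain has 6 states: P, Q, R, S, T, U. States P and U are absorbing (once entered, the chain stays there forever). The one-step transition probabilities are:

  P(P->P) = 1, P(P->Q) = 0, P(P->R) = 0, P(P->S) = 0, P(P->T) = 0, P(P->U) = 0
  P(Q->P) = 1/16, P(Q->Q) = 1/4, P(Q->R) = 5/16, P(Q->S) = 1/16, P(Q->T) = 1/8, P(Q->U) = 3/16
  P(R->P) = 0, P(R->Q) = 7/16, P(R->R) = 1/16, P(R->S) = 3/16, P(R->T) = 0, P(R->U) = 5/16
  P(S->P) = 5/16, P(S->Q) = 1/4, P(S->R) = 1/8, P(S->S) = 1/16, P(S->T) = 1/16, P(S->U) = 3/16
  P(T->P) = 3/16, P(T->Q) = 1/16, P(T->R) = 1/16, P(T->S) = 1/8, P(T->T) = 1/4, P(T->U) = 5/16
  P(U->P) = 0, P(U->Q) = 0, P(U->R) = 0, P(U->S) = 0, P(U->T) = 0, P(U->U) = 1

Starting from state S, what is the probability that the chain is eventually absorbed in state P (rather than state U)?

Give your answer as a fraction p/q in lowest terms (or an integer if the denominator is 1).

Let a_i = P(absorbed in P | start in state i).
Boundary conditions: a_P = 1, a_U = 0.
For each transient state i, a_i = sum_j P(i->j) * a_j:
  a_Q = 1/16*a_P + 1/4*a_Q + 5/16*a_R + 1/16*a_S + 1/8*a_T + 3/16*a_U
  a_R = 0*a_P + 7/16*a_Q + 1/16*a_R + 3/16*a_S + 0*a_T + 5/16*a_U
  a_S = 5/16*a_P + 1/4*a_Q + 1/8*a_R + 1/16*a_S + 1/16*a_T + 3/16*a_U
  a_T = 3/16*a_P + 1/16*a_Q + 1/16*a_R + 1/8*a_S + 1/4*a_T + 5/16*a_U

Substituting a_P = 1 and a_U = 0, rearrange to (I - Q) a = r where r[i] = P(i -> P):
  [3/4, -5/16, -1/16, -1/8] . (a_Q, a_R, a_S, a_T) = 1/16
  [-7/16, 15/16, -3/16, 0] . (a_Q, a_R, a_S, a_T) = 0
  [-1/4, -1/8, 15/16, -1/16] . (a_Q, a_R, a_S, a_T) = 5/16
  [-1/16, -1/16, -1/8, 3/4] . (a_Q, a_R, a_S, a_T) = 3/16

Solving yields:
  a_Q = 6129/22297
  a_R = 4914/22297
  a_S = 10269/22297
  a_T = 746/2027

Starting state is S, so the absorption probability is a_S = 10269/22297.

Answer: 10269/22297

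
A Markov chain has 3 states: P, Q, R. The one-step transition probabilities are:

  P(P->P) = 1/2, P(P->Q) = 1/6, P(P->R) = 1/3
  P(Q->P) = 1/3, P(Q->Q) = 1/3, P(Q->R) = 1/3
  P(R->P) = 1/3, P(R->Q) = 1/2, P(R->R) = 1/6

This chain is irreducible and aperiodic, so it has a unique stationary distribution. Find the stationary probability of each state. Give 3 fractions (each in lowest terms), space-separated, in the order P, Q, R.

The stationary distribution satisfies pi = pi * P, i.e.:
  pi_P = 1/2*pi_P + 1/3*pi_Q + 1/3*pi_R
  pi_Q = 1/6*pi_P + 1/3*pi_Q + 1/2*pi_R
  pi_R = 1/3*pi_P + 1/3*pi_Q + 1/6*pi_R
with normalization: pi_P + pi_Q + pi_R = 1.

Using the first 2 balance equations plus normalization, the linear system A*pi = b is:
  [-1/2, 1/3, 1/3] . pi = 0
  [1/6, -2/3, 1/2] . pi = 0
  [1, 1, 1] . pi = 1

Solving yields:
  pi_P = 2/5
  pi_Q = 11/35
  pi_R = 2/7

Verification (pi * P):
  2/5*1/2 + 11/35*1/3 + 2/7*1/3 = 2/5 = pi_P  (ok)
  2/5*1/6 + 11/35*1/3 + 2/7*1/2 = 11/35 = pi_Q  (ok)
  2/5*1/3 + 11/35*1/3 + 2/7*1/6 = 2/7 = pi_R  (ok)

Answer: 2/5 11/35 2/7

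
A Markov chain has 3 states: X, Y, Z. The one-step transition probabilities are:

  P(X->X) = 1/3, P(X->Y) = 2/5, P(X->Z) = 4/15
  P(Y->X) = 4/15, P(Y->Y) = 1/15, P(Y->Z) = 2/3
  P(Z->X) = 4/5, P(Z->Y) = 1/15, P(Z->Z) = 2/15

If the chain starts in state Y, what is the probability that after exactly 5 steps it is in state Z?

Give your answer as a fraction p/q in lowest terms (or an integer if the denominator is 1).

Computing P^5 by repeated multiplication:
P^1 =
  X: [1/3, 2/5, 4/15]
  Y: [4/15, 1/15, 2/3]
  Z: [4/5, 1/15, 2/15]
P^2 =
  X: [97/225, 8/45, 88/225]
  Y: [16/25, 7/45, 46/225]
  Z: [88/225, 1/3, 62/225]
P^3 =
  X: [63/125, 142/675, 964/3375]
  Y: [1412/3375, 7/25, 1018/3375]
  Z: [1484/3375, 133/675, 1226/3375]
P^4 =
  X: [22913/50625, 88/375, 15832/50625]
  Y: [23056/50625, 2087/10125, 17134/50625]
  Z: [8264/16875, 2159/10125, 15038/50625]
P^5 =
  X: [352069/759375, 33038/151875, 242116/759375]
  Y: [40292/84375, 33181/151875, 230842/759375]
  Z: [347596/759375, 11639/50625, 237194/759375]

(P^5)[Y -> Z] = 230842/759375

Answer: 230842/759375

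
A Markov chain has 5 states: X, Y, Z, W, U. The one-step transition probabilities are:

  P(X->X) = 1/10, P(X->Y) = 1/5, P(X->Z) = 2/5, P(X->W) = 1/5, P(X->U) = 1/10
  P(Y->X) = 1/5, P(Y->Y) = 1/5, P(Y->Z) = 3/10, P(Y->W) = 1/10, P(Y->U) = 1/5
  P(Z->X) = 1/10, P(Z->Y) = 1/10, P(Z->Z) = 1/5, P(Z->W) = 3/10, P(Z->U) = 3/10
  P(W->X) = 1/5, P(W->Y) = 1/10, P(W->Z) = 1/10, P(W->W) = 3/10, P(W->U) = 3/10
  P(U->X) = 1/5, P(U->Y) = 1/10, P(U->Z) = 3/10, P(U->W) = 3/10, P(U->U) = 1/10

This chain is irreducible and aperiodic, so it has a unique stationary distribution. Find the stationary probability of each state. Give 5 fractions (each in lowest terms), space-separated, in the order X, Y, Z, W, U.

The stationary distribution satisfies pi = pi * P, i.e.:
  pi_X = 1/10*pi_X + 1/5*pi_Y + 1/10*pi_Z + 1/5*pi_W + 1/5*pi_U
  pi_Y = 1/5*pi_X + 1/5*pi_Y + 1/10*pi_Z + 1/10*pi_W + 1/10*pi_U
  pi_Z = 2/5*pi_X + 3/10*pi_Y + 1/5*pi_Z + 1/10*pi_W + 3/10*pi_U
  pi_W = 1/5*pi_X + 1/10*pi_Y + 3/10*pi_Z + 3/10*pi_W + 3/10*pi_U
  pi_U = 1/10*pi_X + 1/5*pi_Y + 3/10*pi_Z + 3/10*pi_W + 1/10*pi_U
with normalization: pi_X + pi_Y + pi_Z + pi_W + pi_U = 1.

Using the first 4 balance equations plus normalization, the linear system A*pi = b is:
  [-9/10, 1/5, 1/10, 1/5, 1/5] . pi = 0
  [1/5, -4/5, 1/10, 1/10, 1/10] . pi = 0
  [2/5, 3/10, -4/5, 1/10, 3/10] . pi = 0
  [1/5, 1/10, 3/10, -7/10, 3/10] . pi = 0
  [1, 1, 1, 1, 1] . pi = 1

Solving yields:
  pi_X = 880/5501
  pi_Y = 709/5501
  pi_Z = 1322/5501
  pi_W = 2841/11002
  pi_U = 2339/11002

Verification (pi * P):
  880/5501*1/10 + 709/5501*1/5 + 1322/5501*1/10 + 2841/11002*1/5 + 2339/11002*1/5 = 880/5501 = pi_X  (ok)
  880/5501*1/5 + 709/5501*1/5 + 1322/5501*1/10 + 2841/11002*1/10 + 2339/11002*1/10 = 709/5501 = pi_Y  (ok)
  880/5501*2/5 + 709/5501*3/10 + 1322/5501*1/5 + 2841/11002*1/10 + 2339/11002*3/10 = 1322/5501 = pi_Z  (ok)
  880/5501*1/5 + 709/5501*1/10 + 1322/5501*3/10 + 2841/11002*3/10 + 2339/11002*3/10 = 2841/11002 = pi_W  (ok)
  880/5501*1/10 + 709/5501*1/5 + 1322/5501*3/10 + 2841/11002*3/10 + 2339/11002*1/10 = 2339/11002 = pi_U  (ok)

Answer: 880/5501 709/5501 1322/5501 2841/11002 2339/11002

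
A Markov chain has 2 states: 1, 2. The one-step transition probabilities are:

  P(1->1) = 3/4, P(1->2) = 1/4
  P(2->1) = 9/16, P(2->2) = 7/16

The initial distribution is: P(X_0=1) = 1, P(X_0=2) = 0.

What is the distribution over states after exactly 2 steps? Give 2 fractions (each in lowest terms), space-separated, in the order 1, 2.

Answer: 45/64 19/64

Derivation:
Propagating the distribution step by step (d_{t+1} = d_t * P):
d_0 = (1=1, 2=0)
  d_1[1] = 1*3/4 + 0*9/16 = 3/4
  d_1[2] = 1*1/4 + 0*7/16 = 1/4
d_1 = (1=3/4, 2=1/4)
  d_2[1] = 3/4*3/4 + 1/4*9/16 = 45/64
  d_2[2] = 3/4*1/4 + 1/4*7/16 = 19/64
d_2 = (1=45/64, 2=19/64)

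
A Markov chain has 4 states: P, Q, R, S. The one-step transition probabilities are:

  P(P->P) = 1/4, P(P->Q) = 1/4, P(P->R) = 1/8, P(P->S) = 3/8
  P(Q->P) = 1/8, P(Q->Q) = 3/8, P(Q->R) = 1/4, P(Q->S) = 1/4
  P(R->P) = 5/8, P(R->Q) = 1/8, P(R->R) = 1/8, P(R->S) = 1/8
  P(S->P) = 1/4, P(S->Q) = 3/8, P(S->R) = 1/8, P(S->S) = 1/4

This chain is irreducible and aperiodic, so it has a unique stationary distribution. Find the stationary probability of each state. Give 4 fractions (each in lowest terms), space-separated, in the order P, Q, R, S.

The stationary distribution satisfies pi = pi * P, i.e.:
  pi_P = 1/4*pi_P + 1/8*pi_Q + 5/8*pi_R + 1/4*pi_S
  pi_Q = 1/4*pi_P + 3/8*pi_Q + 1/8*pi_R + 3/8*pi_S
  pi_R = 1/8*pi_P + 1/4*pi_Q + 1/8*pi_R + 1/8*pi_S
  pi_S = 3/8*pi_P + 1/4*pi_Q + 1/8*pi_R + 1/4*pi_S
with normalization: pi_P + pi_Q + pi_R + pi_S = 1.

Using the first 3 balance equations plus normalization, the linear system A*pi = b is:
  [-3/4, 1/8, 5/8, 1/4] . pi = 0
  [1/4, -5/8, 1/8, 3/8] . pi = 0
  [1/8, 1/4, -7/8, 1/8] . pi = 0
  [1, 1, 1, 1] . pi = 1

Solving yields:
  pi_P = 143/523
  pi_Q = 157/523
  pi_R = 85/523
  pi_S = 138/523

Verification (pi * P):
  143/523*1/4 + 157/523*1/8 + 85/523*5/8 + 138/523*1/4 = 143/523 = pi_P  (ok)
  143/523*1/4 + 157/523*3/8 + 85/523*1/8 + 138/523*3/8 = 157/523 = pi_Q  (ok)
  143/523*1/8 + 157/523*1/4 + 85/523*1/8 + 138/523*1/8 = 85/523 = pi_R  (ok)
  143/523*3/8 + 157/523*1/4 + 85/523*1/8 + 138/523*1/4 = 138/523 = pi_S  (ok)

Answer: 143/523 157/523 85/523 138/523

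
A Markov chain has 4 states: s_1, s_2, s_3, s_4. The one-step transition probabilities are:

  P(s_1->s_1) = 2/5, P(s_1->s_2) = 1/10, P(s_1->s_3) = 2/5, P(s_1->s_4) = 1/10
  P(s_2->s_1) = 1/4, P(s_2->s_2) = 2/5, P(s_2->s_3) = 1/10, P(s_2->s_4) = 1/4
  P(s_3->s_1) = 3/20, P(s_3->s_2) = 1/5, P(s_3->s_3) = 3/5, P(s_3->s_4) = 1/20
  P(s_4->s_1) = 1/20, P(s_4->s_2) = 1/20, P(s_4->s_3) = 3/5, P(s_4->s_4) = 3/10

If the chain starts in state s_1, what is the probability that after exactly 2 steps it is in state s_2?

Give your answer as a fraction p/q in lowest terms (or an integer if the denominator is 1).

Answer: 33/200

Derivation:
Computing P^2 by repeated multiplication:
P^1 =
  s_1: [2/5, 1/10, 2/5, 1/10]
  s_2: [1/4, 2/5, 1/10, 1/4]
  s_3: [3/20, 1/5, 3/5, 1/20]
  s_4: [1/20, 1/20, 3/5, 3/10]
P^2 =
  s_1: [1/4, 33/200, 47/100, 23/200]
  s_2: [91/400, 87/400, 7/20, 41/200]
  s_3: [81/400, 87/400, 47/100, 11/100]
  s_4: [11/80, 4/25, 113/200, 11/80]

(P^2)[s_1 -> s_2] = 33/200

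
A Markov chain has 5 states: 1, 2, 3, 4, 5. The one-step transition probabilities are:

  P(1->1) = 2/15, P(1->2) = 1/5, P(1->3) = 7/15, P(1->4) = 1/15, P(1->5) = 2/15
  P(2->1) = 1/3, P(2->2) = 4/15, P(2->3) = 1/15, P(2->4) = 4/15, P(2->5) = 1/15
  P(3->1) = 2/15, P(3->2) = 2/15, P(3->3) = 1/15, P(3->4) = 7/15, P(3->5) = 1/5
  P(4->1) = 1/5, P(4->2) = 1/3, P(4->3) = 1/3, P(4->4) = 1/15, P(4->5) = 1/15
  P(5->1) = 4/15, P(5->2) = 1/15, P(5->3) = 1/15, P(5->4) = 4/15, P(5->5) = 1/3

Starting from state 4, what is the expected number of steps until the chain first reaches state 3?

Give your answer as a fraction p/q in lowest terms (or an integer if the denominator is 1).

Answer: 10695/2839

Derivation:
Let h_i = expected steps to first reach 3 from state i.
Boundary: h_3 = 0.
First-step equations for the other states:
  h_1 = 1 + 2/15*h_1 + 1/5*h_2 + 7/15*h_3 + 1/15*h_4 + 2/15*h_5
  h_2 = 1 + 1/3*h_1 + 4/15*h_2 + 1/15*h_3 + 4/15*h_4 + 1/15*h_5
  h_4 = 1 + 1/5*h_1 + 1/3*h_2 + 1/3*h_3 + 1/15*h_4 + 1/15*h_5
  h_5 = 1 + 4/15*h_1 + 1/15*h_2 + 1/15*h_3 + 4/15*h_4 + 1/3*h_5

Substituting h_3 = 0 and rearranging gives the linear system (I - Q) h = 1:
  [13/15, -1/5, -1/15, -2/15] . (h_1, h_2, h_4, h_5) = 1
  [-1/3, 11/15, -4/15, -1/15] . (h_1, h_2, h_4, h_5) = 1
  [-1/5, -1/3, 14/15, -1/15] . (h_1, h_2, h_4, h_5) = 1
  [-4/15, -1/15, -4/15, 2/3] . (h_1, h_2, h_4, h_5) = 1

Solving yields:
  h_1 = 9225/2839
  h_2 = 13185/2839
  h_4 = 10695/2839
  h_5 = 13545/2839

Starting state is 4, so the expected hitting time is h_4 = 10695/2839.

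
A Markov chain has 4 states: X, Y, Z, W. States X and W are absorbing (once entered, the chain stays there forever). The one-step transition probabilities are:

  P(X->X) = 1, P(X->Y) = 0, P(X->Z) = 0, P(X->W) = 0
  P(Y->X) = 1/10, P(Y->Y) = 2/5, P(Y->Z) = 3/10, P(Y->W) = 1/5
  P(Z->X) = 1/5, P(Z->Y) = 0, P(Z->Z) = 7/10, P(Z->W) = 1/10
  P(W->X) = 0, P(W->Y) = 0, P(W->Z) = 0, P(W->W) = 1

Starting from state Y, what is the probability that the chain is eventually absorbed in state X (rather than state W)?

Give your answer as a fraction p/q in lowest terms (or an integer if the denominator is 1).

Answer: 1/2

Derivation:
Let a_i = P(absorbed in X | start in state i).
Boundary conditions: a_X = 1, a_W = 0.
For each transient state i, a_i = sum_j P(i->j) * a_j:
  a_Y = 1/10*a_X + 2/5*a_Y + 3/10*a_Z + 1/5*a_W
  a_Z = 1/5*a_X + 0*a_Y + 7/10*a_Z + 1/10*a_W

Substituting a_X = 1 and a_W = 0, rearrange to (I - Q) a = r where r[i] = P(i -> X):
  [3/5, -3/10] . (a_Y, a_Z) = 1/10
  [0, 3/10] . (a_Y, a_Z) = 1/5

Solving yields:
  a_Y = 1/2
  a_Z = 2/3

Starting state is Y, so the absorption probability is a_Y = 1/2.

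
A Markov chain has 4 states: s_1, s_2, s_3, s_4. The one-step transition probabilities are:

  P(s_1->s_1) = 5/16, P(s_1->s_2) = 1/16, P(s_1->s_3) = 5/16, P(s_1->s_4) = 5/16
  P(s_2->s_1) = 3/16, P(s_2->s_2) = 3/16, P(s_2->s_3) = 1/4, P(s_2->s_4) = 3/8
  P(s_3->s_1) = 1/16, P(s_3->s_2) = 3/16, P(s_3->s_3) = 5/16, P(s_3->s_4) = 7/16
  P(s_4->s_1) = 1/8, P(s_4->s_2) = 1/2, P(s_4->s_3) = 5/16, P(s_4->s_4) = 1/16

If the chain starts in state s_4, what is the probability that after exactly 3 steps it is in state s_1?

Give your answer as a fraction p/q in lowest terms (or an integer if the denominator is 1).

Answer: 153/1024

Derivation:
Computing P^3 by repeated multiplication:
P^1 =
  s_1: [5/16, 1/16, 5/16, 5/16]
  s_2: [3/16, 3/16, 1/4, 3/8]
  s_3: [1/16, 3/16, 5/16, 7/16]
  s_4: [1/8, 1/2, 5/16, 1/16]
P^2 =
  s_1: [43/256, 63/256, 79/256, 71/256]
  s_2: [5/32, 9/32, 77/256, 67/256]
  s_3: [33/256, 81/256, 77/256, 65/256]
  s_4: [41/256, 49/256, 9/32, 47/128]
P^3 =
  s_1: [625/4096, 1037/4096, 1217/4096, 1217/4096]
  s_2: [627/4096, 1023/4096, 151/512, 619/2048]
  s_3: [615/4096, 1027/4096, 1199/4096, 1255/4096]
  s_4: [153/1024, 289/1024, 1231/4096, 1097/4096]

(P^3)[s_4 -> s_1] = 153/1024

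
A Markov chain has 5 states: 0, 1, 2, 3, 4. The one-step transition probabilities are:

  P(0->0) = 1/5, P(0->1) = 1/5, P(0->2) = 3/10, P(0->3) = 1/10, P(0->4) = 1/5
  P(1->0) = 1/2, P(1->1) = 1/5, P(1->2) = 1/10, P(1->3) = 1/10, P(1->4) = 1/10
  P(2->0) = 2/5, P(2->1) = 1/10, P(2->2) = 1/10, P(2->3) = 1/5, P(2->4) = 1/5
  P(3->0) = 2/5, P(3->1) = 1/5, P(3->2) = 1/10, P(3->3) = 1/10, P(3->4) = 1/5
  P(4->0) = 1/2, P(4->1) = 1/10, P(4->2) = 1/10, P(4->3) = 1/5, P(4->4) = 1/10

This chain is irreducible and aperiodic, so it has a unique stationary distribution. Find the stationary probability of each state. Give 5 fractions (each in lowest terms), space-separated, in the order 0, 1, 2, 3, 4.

Answer: 473/1310 544/3275 564/3275 877/6550 546/3275

Derivation:
The stationary distribution satisfies pi = pi * P, i.e.:
  pi_0 = 1/5*pi_0 + 1/2*pi_1 + 2/5*pi_2 + 2/5*pi_3 + 1/2*pi_4
  pi_1 = 1/5*pi_0 + 1/5*pi_1 + 1/10*pi_2 + 1/5*pi_3 + 1/10*pi_4
  pi_2 = 3/10*pi_0 + 1/10*pi_1 + 1/10*pi_2 + 1/10*pi_3 + 1/10*pi_4
  pi_3 = 1/10*pi_0 + 1/10*pi_1 + 1/5*pi_2 + 1/10*pi_3 + 1/5*pi_4
  pi_4 = 1/5*pi_0 + 1/10*pi_1 + 1/5*pi_2 + 1/5*pi_3 + 1/10*pi_4
with normalization: pi_0 + pi_1 + pi_2 + pi_3 + pi_4 = 1.

Using the first 4 balance equations plus normalization, the linear system A*pi = b is:
  [-4/5, 1/2, 2/5, 2/5, 1/2] . pi = 0
  [1/5, -4/5, 1/10, 1/5, 1/10] . pi = 0
  [3/10, 1/10, -9/10, 1/10, 1/10] . pi = 0
  [1/10, 1/10, 1/5, -9/10, 1/5] . pi = 0
  [1, 1, 1, 1, 1] . pi = 1

Solving yields:
  pi_0 = 473/1310
  pi_1 = 544/3275
  pi_2 = 564/3275
  pi_3 = 877/6550
  pi_4 = 546/3275

Verification (pi * P):
  473/1310*1/5 + 544/3275*1/2 + 564/3275*2/5 + 877/6550*2/5 + 546/3275*1/2 = 473/1310 = pi_0  (ok)
  473/1310*1/5 + 544/3275*1/5 + 564/3275*1/10 + 877/6550*1/5 + 546/3275*1/10 = 544/3275 = pi_1  (ok)
  473/1310*3/10 + 544/3275*1/10 + 564/3275*1/10 + 877/6550*1/10 + 546/3275*1/10 = 564/3275 = pi_2  (ok)
  473/1310*1/10 + 544/3275*1/10 + 564/3275*1/5 + 877/6550*1/10 + 546/3275*1/5 = 877/6550 = pi_3  (ok)
  473/1310*1/5 + 544/3275*1/10 + 564/3275*1/5 + 877/6550*1/5 + 546/3275*1/10 = 546/3275 = pi_4  (ok)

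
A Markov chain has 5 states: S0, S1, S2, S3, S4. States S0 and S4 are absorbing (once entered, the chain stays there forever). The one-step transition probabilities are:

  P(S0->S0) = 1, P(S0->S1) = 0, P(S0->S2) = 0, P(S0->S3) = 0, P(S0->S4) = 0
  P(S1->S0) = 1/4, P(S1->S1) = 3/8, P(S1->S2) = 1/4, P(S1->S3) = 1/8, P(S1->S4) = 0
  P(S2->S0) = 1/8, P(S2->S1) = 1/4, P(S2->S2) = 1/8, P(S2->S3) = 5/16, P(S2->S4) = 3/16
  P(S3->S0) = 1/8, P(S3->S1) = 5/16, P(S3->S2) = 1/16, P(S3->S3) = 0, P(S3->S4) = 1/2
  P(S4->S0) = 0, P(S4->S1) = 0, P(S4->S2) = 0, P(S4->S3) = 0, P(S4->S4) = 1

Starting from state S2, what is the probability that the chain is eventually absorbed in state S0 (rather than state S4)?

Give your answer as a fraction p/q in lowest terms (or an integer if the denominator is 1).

Let a_i = P(absorbed in S0 | start in state i).
Boundary conditions: a_S0 = 1, a_S4 = 0.
For each transient state i, a_i = sum_j P(i->j) * a_j:
  a_S1 = 1/4*a_S0 + 3/8*a_S1 + 1/4*a_S2 + 1/8*a_S3 + 0*a_S4
  a_S2 = 1/8*a_S0 + 1/4*a_S1 + 1/8*a_S2 + 5/16*a_S3 + 3/16*a_S4
  a_S3 = 1/8*a_S0 + 5/16*a_S1 + 1/16*a_S2 + 0*a_S3 + 1/2*a_S4

Substituting a_S0 = 1 and a_S4 = 0, rearrange to (I - Q) a = r where r[i] = P(i -> S0):
  [5/8, -1/4, -1/8] . (a_S1, a_S2, a_S3) = 1/4
  [-1/4, 7/8, -5/16] . (a_S1, a_S2, a_S3) = 1/8
  [-5/16, -1/16, 1] . (a_S1, a_S2, a_S3) = 1/8

Solving yields:
  a_S1 = 184/281
  a_S2 = 386/843
  a_S3 = 302/843

Starting state is S2, so the absorption probability is a_S2 = 386/843.

Answer: 386/843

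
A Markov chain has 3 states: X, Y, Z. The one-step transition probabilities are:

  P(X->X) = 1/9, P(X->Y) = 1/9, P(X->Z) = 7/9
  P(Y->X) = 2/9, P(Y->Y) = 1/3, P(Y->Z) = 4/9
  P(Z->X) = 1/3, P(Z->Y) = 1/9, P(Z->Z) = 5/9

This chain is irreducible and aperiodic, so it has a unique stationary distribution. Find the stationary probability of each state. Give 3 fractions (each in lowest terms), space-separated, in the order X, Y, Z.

The stationary distribution satisfies pi = pi * P, i.e.:
  pi_X = 1/9*pi_X + 2/9*pi_Y + 1/3*pi_Z
  pi_Y = 1/9*pi_X + 1/3*pi_Y + 1/9*pi_Z
  pi_Z = 7/9*pi_X + 4/9*pi_Y + 5/9*pi_Z
with normalization: pi_X + pi_Y + pi_Z = 1.

Using the first 2 balance equations plus normalization, the linear system A*pi = b is:
  [-8/9, 2/9, 1/3] . pi = 0
  [1/9, -2/3, 1/9] . pi = 0
  [1, 1, 1] . pi = 1

Solving yields:
  pi_X = 20/77
  pi_Y = 1/7
  pi_Z = 46/77

Verification (pi * P):
  20/77*1/9 + 1/7*2/9 + 46/77*1/3 = 20/77 = pi_X  (ok)
  20/77*1/9 + 1/7*1/3 + 46/77*1/9 = 1/7 = pi_Y  (ok)
  20/77*7/9 + 1/7*4/9 + 46/77*5/9 = 46/77 = pi_Z  (ok)

Answer: 20/77 1/7 46/77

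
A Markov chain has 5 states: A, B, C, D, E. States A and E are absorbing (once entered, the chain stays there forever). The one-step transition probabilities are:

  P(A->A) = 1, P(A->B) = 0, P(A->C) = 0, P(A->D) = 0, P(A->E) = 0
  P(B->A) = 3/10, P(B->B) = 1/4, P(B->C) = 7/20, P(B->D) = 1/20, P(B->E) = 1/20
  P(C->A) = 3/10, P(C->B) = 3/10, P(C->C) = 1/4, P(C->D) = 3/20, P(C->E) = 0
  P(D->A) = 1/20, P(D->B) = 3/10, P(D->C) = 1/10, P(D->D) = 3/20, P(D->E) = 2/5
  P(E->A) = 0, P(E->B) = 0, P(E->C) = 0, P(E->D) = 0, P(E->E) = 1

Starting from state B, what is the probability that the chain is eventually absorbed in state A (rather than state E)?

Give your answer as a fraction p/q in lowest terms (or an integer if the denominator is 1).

Let a_i = P(absorbed in A | start in state i).
Boundary conditions: a_A = 1, a_E = 0.
For each transient state i, a_i = sum_j P(i->j) * a_j:
  a_B = 3/10*a_A + 1/4*a_B + 7/20*a_C + 1/20*a_D + 1/20*a_E
  a_C = 3/10*a_A + 3/10*a_B + 1/4*a_C + 3/20*a_D + 0*a_E
  a_D = 1/20*a_A + 3/10*a_B + 1/10*a_C + 3/20*a_D + 2/5*a_E

Substituting a_A = 1 and a_E = 0, rearrange to (I - Q) a = r where r[i] = P(i -> A):
  [3/4, -7/20, -1/20] . (a_B, a_C, a_D) = 3/10
  [-3/10, 3/4, -3/20] . (a_B, a_C, a_D) = 3/10
  [-3/10, -1/10, 17/20] . (a_B, a_C, a_D) = 1/20

Solving yields:
  a_B = 752/931
  a_C = 755/931
  a_D = 409/931

Starting state is B, so the absorption probability is a_B = 752/931.

Answer: 752/931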